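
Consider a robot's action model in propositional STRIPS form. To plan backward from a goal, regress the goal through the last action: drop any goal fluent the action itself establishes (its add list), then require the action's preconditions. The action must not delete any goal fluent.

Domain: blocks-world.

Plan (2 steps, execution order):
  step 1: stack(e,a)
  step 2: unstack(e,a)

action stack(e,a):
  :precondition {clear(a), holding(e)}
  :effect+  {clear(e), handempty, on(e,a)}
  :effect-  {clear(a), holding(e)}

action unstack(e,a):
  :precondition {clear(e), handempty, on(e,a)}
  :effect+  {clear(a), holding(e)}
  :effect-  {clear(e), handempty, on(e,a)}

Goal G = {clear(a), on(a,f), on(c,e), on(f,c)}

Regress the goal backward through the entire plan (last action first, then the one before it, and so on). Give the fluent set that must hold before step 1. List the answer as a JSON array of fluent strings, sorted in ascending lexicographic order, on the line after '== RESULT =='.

Work backward from the goal:
  through step 2 (unstack(e,a)): drop {clear(a)}, keep {on(a,f), on(c,e), on(f,c)}, require {clear(e), handempty, on(e,a)}
    → {clear(e), handempty, on(a,f), on(c,e), on(e,a), on(f,c)}
  through step 1 (stack(e,a)): drop {clear(e), handempty, on(e,a)}, keep {on(a,f), on(c,e), on(f,c)}, require {clear(a), holding(e)}
    → {clear(a), holding(e), on(a,f), on(c,e), on(f,c)}

== RESULT ==
["clear(a)", "holding(e)", "on(a,f)", "on(c,e)", "on(f,c)"]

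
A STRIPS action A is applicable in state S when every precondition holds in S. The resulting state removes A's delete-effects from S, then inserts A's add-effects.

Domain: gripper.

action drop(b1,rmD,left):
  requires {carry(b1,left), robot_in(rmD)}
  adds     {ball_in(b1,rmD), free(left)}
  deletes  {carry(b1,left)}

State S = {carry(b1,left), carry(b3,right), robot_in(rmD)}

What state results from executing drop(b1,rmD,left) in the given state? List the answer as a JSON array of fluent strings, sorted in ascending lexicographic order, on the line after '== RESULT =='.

Compute (S \ del) ∪ add:
  pre ⊆ S: {carry(b1,left), robot_in(rmD)} ⊆ S  — applicable
  S \ del = {carry(b3,right), robot_in(rmD)}
  ∪ add   = {ball_in(b1,rmD), carry(b3,right), free(left), robot_in(rmD)}

== RESULT ==
["ball_in(b1,rmD)", "carry(b3,right)", "free(left)", "robot_in(rmD)"]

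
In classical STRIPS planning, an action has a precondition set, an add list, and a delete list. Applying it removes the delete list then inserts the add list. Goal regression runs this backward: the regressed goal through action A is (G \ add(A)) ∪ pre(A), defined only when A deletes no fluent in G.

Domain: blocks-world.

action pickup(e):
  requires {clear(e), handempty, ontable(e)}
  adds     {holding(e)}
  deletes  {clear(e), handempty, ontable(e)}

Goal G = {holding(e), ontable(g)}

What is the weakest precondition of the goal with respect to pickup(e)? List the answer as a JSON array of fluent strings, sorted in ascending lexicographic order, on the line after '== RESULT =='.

Regress:
  G ∩ del = {}  (empty — regression defined)
  G \ add = {holding(e), ontable(g)} \ {holding(e)} = {ontable(g)}
  ∪ pre   = {ontable(g)} ∪ {clear(e), handempty, ontable(e)}
          = {clear(e), handempty, ontable(e), ontable(g)}

== RESULT ==
["clear(e)", "handempty", "ontable(e)", "ontable(g)"]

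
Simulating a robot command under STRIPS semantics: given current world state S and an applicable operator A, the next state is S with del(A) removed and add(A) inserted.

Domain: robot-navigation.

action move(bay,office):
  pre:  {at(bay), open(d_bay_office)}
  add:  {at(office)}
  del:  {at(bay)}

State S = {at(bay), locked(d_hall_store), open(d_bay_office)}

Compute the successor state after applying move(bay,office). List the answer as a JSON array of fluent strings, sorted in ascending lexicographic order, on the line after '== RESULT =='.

Progress:
  pre ⊆ S: {at(bay), open(d_bay_office)} ⊆ S  — applicable
  S \ del = {locked(d_hall_store), open(d_bay_office)}
  ∪ add   = {at(office), locked(d_hall_store), open(d_bay_office)}

== RESULT ==
["at(office)", "locked(d_hall_store)", "open(d_bay_office)"]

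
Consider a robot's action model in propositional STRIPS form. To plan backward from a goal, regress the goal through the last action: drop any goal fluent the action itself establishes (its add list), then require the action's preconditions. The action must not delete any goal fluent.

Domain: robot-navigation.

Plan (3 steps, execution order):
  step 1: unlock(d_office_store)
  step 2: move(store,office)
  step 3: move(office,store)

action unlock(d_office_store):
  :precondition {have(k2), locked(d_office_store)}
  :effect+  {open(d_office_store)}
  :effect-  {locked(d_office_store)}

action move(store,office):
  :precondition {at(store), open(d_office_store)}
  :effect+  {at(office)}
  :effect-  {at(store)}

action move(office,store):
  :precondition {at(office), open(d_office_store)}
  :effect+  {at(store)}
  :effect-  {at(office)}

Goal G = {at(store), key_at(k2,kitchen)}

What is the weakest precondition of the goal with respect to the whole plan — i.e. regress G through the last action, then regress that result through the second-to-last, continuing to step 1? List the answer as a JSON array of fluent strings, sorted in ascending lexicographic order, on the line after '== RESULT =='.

Work backward from the goal:
  through step 3 (move(office,store)): drop {at(store)}, keep {key_at(k2,kitchen)}, require {at(office), open(d_office_store)}
    → {at(office), key_at(k2,kitchen), open(d_office_store)}
  through step 2 (move(store,office)): drop {at(office)}, keep {key_at(k2,kitchen), open(d_office_store)}, require {at(store), open(d_office_store)}
    → {at(store), key_at(k2,kitchen), open(d_office_store)}
  through step 1 (unlock(d_office_store)): drop {open(d_office_store)}, keep {at(store), key_at(k2,kitchen)}, require {have(k2), locked(d_office_store)}
    → {at(store), have(k2), key_at(k2,kitchen), locked(d_office_store)}

== RESULT ==
["at(store)", "have(k2)", "key_at(k2,kitchen)", "locked(d_office_store)"]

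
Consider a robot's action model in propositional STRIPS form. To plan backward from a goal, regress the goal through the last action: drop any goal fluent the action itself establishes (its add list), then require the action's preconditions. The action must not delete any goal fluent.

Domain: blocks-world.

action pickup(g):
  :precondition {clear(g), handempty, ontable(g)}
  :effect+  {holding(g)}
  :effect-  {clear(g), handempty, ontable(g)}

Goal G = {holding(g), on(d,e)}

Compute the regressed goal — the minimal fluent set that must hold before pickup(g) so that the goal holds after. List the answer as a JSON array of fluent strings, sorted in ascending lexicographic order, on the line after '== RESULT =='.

Compute (G \ add) ∪ pre:
  G ∩ del = {}  (empty — regression defined)
  G \ add = {holding(g), on(d,e)} \ {holding(g)} = {on(d,e)}
  ∪ pre   = {on(d,e)} ∪ {clear(g), handempty, ontable(g)}
          = {clear(g), handempty, on(d,e), ontable(g)}

== RESULT ==
["clear(g)", "handempty", "on(d,e)", "ontable(g)"]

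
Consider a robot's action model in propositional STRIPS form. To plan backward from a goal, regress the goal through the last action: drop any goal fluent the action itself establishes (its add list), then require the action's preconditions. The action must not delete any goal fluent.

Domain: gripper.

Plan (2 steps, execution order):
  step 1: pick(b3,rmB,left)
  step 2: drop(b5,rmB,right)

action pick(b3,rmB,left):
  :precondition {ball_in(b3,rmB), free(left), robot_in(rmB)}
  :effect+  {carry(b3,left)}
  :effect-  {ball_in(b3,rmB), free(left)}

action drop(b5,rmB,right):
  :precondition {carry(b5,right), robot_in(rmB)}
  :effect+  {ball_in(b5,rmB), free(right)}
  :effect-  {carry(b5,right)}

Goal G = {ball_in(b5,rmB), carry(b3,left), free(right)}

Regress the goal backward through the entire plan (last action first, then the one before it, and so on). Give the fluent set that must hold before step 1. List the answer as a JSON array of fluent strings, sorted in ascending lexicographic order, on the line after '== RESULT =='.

Regress step by step:
  through step 2 (drop(b5,rmB,right)): drop {ball_in(b5,rmB), free(right)}, keep {carry(b3,left)}, require {carry(b5,right), robot_in(rmB)}
    → {carry(b3,left), carry(b5,right), robot_in(rmB)}
  through step 1 (pick(b3,rmB,left)): drop {carry(b3,left)}, keep {carry(b5,right), robot_in(rmB)}, require {ball_in(b3,rmB), free(left), robot_in(rmB)}
    → {ball_in(b3,rmB), carry(b5,right), free(left), robot_in(rmB)}

== RESULT ==
["ball_in(b3,rmB)", "carry(b5,right)", "free(left)", "robot_in(rmB)"]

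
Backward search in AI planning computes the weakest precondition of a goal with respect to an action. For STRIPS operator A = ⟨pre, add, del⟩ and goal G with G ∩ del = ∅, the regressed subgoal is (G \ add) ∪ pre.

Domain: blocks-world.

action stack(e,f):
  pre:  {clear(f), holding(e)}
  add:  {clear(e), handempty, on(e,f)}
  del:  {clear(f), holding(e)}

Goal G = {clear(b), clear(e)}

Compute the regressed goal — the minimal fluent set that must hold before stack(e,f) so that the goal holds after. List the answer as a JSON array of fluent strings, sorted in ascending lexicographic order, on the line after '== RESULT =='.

Regress:
  G ∩ del = {}  (empty — regression defined)
  G \ add = {clear(b), clear(e)} \ {clear(e), handempty, on(e,f)} = {clear(b)}
  ∪ pre   = {clear(b)} ∪ {clear(f), holding(e)}
          = {clear(b), clear(f), holding(e)}

== RESULT ==
["clear(b)", "clear(f)", "holding(e)"]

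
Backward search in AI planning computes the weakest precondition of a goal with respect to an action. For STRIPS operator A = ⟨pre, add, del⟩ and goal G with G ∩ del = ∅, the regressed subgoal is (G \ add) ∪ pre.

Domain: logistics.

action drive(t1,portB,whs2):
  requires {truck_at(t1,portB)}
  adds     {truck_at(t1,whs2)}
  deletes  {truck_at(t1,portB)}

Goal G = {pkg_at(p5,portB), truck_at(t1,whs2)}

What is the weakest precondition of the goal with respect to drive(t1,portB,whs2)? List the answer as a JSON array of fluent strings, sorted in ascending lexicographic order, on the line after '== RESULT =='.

Compute (G \ add) ∪ pre:
  G ∩ del = {}  (empty — regression defined)
  G \ add = {pkg_at(p5,portB), truck_at(t1,whs2)} \ {truck_at(t1,whs2)} = {pkg_at(p5,portB)}
  ∪ pre   = {pkg_at(p5,portB)} ∪ {truck_at(t1,portB)}
          = {pkg_at(p5,portB), truck_at(t1,portB)}

== RESULT ==
["pkg_at(p5,portB)", "truck_at(t1,portB)"]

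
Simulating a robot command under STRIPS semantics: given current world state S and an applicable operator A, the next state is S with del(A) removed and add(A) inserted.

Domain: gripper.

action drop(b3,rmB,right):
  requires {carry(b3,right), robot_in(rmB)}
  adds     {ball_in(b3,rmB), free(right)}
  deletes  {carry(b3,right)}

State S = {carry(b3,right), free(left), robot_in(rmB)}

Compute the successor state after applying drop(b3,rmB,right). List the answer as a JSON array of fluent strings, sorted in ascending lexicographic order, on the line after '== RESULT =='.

Compute (S \ del) ∪ add:
  pre ⊆ S: {carry(b3,right), robot_in(rmB)} ⊆ S  — applicable
  S \ del = {free(left), robot_in(rmB)}
  ∪ add   = {ball_in(b3,rmB), free(left), free(right), robot_in(rmB)}

== RESULT ==
["ball_in(b3,rmB)", "free(left)", "free(right)", "robot_in(rmB)"]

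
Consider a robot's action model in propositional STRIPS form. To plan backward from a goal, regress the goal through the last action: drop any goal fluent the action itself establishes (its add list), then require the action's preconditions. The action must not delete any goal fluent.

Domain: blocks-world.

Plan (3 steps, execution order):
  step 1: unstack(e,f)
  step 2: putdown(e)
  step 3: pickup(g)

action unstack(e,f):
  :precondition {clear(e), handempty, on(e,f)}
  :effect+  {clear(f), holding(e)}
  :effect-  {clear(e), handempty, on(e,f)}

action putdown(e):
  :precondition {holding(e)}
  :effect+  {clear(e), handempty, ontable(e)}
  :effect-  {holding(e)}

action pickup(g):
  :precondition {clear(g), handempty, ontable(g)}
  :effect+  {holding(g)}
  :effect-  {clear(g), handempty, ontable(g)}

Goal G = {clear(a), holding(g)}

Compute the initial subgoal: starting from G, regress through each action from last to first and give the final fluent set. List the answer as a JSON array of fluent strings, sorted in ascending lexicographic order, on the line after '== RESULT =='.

Regress step by step:
  through step 3 (pickup(g)): drop {holding(g)}, keep {clear(a)}, require {clear(g), handempty, ontable(g)}
    → {clear(a), clear(g), handempty, ontable(g)}
  through step 2 (putdown(e)): drop {handempty}, keep {clear(a), clear(g), ontable(g)}, require {holding(e)}
    → {clear(a), clear(g), holding(e), ontable(g)}
  through step 1 (unstack(e,f)): drop {holding(e)}, keep {clear(a), clear(g), ontable(g)}, require {clear(e), handempty, on(e,f)}
    → {clear(a), clear(e), clear(g), handempty, on(e,f), ontable(g)}

== RESULT ==
["clear(a)", "clear(e)", "clear(g)", "handempty", "on(e,f)", "ontable(g)"]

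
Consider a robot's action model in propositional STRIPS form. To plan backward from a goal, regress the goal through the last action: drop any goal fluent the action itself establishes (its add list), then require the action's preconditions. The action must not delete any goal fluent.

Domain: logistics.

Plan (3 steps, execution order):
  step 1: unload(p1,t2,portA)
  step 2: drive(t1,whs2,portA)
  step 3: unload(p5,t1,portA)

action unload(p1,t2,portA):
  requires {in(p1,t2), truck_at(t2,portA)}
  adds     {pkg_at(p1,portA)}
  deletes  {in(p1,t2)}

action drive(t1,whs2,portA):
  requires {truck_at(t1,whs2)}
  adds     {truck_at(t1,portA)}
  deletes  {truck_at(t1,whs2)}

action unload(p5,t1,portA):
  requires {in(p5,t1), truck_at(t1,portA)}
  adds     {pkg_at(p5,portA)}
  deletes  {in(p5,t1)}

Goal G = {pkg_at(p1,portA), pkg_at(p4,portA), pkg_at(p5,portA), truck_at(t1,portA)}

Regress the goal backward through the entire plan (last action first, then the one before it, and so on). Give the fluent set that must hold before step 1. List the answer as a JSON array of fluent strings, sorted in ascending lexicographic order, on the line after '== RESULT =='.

Regress step by step:
  through step 3 (unload(p5,t1,portA)): drop {pkg_at(p5,portA)}, keep {pkg_at(p1,portA), pkg_at(p4,portA), truck_at(t1,portA)}, require {in(p5,t1), truck_at(t1,portA)}
    → {in(p5,t1), pkg_at(p1,portA), pkg_at(p4,portA), truck_at(t1,portA)}
  through step 2 (drive(t1,whs2,portA)): drop {truck_at(t1,portA)}, keep {in(p5,t1), pkg_at(p1,portA), pkg_at(p4,portA)}, require {truck_at(t1,whs2)}
    → {in(p5,t1), pkg_at(p1,portA), pkg_at(p4,portA), truck_at(t1,whs2)}
  through step 1 (unload(p1,t2,portA)): drop {pkg_at(p1,portA)}, keep {in(p5,t1), pkg_at(p4,portA), truck_at(t1,whs2)}, require {in(p1,t2), truck_at(t2,portA)}
    → {in(p1,t2), in(p5,t1), pkg_at(p4,portA), truck_at(t1,whs2), truck_at(t2,portA)}

== RESULT ==
["in(p1,t2)", "in(p5,t1)", "pkg_at(p4,portA)", "truck_at(t1,whs2)", "truck_at(t2,portA)"]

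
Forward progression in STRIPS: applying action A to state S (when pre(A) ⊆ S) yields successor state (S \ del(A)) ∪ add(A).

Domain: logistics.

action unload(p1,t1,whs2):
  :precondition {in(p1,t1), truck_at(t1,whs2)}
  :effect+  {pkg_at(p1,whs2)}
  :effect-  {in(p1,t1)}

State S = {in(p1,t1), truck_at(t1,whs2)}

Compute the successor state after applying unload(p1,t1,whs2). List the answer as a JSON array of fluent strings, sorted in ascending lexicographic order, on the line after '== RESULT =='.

Compute (S \ del) ∪ add:
  pre ⊆ S: {in(p1,t1), truck_at(t1,whs2)} ⊆ S  — applicable
  S \ del = {truck_at(t1,whs2)}
  ∪ add   = {pkg_at(p1,whs2), truck_at(t1,whs2)}

== RESULT ==
["pkg_at(p1,whs2)", "truck_at(t1,whs2)"]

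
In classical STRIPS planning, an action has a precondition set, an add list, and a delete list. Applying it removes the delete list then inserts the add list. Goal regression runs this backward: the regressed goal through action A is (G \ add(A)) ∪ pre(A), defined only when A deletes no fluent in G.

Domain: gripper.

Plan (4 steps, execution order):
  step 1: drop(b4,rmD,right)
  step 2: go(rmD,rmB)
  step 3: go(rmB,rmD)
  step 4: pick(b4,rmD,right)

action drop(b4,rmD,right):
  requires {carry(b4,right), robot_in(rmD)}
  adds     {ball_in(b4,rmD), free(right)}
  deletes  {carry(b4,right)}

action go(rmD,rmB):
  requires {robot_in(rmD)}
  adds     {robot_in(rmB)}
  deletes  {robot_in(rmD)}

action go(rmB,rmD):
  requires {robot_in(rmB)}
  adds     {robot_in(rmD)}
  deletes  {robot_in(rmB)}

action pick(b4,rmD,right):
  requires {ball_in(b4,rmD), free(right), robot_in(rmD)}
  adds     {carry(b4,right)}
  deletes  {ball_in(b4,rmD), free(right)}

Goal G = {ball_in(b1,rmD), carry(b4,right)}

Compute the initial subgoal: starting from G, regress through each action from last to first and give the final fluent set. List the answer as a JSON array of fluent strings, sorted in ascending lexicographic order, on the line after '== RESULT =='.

Regress step by step:
  through step 4 (pick(b4,rmD,right)): drop {carry(b4,right)}, keep {ball_in(b1,rmD)}, require {ball_in(b4,rmD), free(right), robot_in(rmD)}
    → {ball_in(b1,rmD), ball_in(b4,rmD), free(right), robot_in(rmD)}
  through step 3 (go(rmB,rmD)): drop {robot_in(rmD)}, keep {ball_in(b1,rmD), ball_in(b4,rmD), free(right)}, require {robot_in(rmB)}
    → {ball_in(b1,rmD), ball_in(b4,rmD), free(right), robot_in(rmB)}
  through step 2 (go(rmD,rmB)): drop {robot_in(rmB)}, keep {ball_in(b1,rmD), ball_in(b4,rmD), free(right)}, require {robot_in(rmD)}
    → {ball_in(b1,rmD), ball_in(b4,rmD), free(right), robot_in(rmD)}
  through step 1 (drop(b4,rmD,right)): drop {ball_in(b4,rmD), free(right)}, keep {ball_in(b1,rmD), robot_in(rmD)}, require {carry(b4,right), robot_in(rmD)}
    → {ball_in(b1,rmD), carry(b4,right), robot_in(rmD)}

== RESULT ==
["ball_in(b1,rmD)", "carry(b4,right)", "robot_in(rmD)"]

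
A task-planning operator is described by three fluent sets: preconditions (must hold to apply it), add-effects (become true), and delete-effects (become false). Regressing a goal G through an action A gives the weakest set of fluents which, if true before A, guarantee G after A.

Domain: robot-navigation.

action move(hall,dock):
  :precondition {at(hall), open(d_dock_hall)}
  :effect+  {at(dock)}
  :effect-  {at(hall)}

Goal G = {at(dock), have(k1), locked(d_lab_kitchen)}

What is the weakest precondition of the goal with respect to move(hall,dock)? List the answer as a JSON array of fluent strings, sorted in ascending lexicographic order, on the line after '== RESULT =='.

Regress:
  G ∩ del = {}  (empty — regression defined)
  G \ add = {at(dock), have(k1), locked(d_lab_kitchen)} \ {at(dock)} = {have(k1), locked(d_lab_kitchen)}
  ∪ pre   = {have(k1), locked(d_lab_kitchen)} ∪ {at(hall), open(d_dock_hall)}
          = {at(hall), have(k1), locked(d_lab_kitchen), open(d_dock_hall)}

== RESULT ==
["at(hall)", "have(k1)", "locked(d_lab_kitchen)", "open(d_dock_hall)"]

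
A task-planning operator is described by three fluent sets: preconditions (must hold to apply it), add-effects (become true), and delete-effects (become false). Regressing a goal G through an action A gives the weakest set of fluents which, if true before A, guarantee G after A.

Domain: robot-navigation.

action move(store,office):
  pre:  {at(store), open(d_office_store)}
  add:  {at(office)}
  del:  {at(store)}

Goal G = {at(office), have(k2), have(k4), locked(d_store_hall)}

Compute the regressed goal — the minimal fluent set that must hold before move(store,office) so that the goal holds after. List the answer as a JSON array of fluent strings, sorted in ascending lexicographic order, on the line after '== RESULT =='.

Regress:
  G ∩ del = {}  (empty — regression defined)
  G \ add = {at(office), have(k2), have(k4), locked(d_store_hall)} \ {at(office)} = {have(k2), have(k4), locked(d_store_hall)}
  ∪ pre   = {have(k2), have(k4), locked(d_store_hall)} ∪ {at(store), open(d_office_store)}
          = {at(store), have(k2), have(k4), locked(d_store_hall), open(d_office_store)}

== RESULT ==
["at(store)", "have(k2)", "have(k4)", "locked(d_store_hall)", "open(d_office_store)"]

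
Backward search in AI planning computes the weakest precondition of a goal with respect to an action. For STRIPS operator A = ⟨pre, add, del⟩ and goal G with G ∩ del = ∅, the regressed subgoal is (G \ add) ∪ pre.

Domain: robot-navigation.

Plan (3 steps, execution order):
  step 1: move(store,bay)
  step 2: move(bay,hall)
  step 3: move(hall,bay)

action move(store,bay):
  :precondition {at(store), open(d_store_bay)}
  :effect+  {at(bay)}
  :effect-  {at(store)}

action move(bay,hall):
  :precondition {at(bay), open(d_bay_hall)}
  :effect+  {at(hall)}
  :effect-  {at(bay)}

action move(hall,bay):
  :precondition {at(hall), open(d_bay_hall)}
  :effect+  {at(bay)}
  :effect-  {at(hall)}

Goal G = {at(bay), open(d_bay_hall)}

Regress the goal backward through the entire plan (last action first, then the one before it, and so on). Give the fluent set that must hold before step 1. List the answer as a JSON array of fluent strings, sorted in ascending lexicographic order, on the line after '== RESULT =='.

Regress step by step:
  through step 3 (move(hall,bay)): drop {at(bay)}, keep {open(d_bay_hall)}, require {at(hall), open(d_bay_hall)}
    → {at(hall), open(d_bay_hall)}
  through step 2 (move(bay,hall)): drop {at(hall)}, keep {open(d_bay_hall)}, require {at(bay), open(d_bay_hall)}
    → {at(bay), open(d_bay_hall)}
  through step 1 (move(store,bay)): drop {at(bay)}, keep {open(d_bay_hall)}, require {at(store), open(d_store_bay)}
    → {at(store), open(d_bay_hall), open(d_store_bay)}

== RESULT ==
["at(store)", "open(d_bay_hall)", "open(d_store_bay)"]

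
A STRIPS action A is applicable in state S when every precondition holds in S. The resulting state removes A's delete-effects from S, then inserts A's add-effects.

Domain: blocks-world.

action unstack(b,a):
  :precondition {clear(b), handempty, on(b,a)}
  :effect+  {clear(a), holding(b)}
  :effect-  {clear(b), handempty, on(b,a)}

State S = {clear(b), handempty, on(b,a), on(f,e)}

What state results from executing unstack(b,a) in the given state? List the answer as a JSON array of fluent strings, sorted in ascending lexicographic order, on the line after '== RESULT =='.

Compute (S \ del) ∪ add:
  pre ⊆ S: {clear(b), handempty, on(b,a)} ⊆ S  — applicable
  S \ del = {on(f,e)}
  ∪ add   = {clear(a), holding(b), on(f,e)}

== RESULT ==
["clear(a)", "holding(b)", "on(f,e)"]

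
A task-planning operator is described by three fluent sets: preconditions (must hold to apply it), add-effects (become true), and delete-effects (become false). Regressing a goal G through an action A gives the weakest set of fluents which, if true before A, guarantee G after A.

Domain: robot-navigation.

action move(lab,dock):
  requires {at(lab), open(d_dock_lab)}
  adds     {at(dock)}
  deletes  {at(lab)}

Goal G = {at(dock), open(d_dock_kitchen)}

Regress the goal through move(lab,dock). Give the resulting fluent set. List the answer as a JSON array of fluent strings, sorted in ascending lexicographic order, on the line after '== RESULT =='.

Compute (G \ add) ∪ pre:
  G ∩ del = {}  (empty — regression defined)
  G \ add = {at(dock), open(d_dock_kitchen)} \ {at(dock)} = {open(d_dock_kitchen)}
  ∪ pre   = {open(d_dock_kitchen)} ∪ {at(lab), open(d_dock_lab)}
          = {at(lab), open(d_dock_kitchen), open(d_dock_lab)}

== RESULT ==
["at(lab)", "open(d_dock_kitchen)", "open(d_dock_lab)"]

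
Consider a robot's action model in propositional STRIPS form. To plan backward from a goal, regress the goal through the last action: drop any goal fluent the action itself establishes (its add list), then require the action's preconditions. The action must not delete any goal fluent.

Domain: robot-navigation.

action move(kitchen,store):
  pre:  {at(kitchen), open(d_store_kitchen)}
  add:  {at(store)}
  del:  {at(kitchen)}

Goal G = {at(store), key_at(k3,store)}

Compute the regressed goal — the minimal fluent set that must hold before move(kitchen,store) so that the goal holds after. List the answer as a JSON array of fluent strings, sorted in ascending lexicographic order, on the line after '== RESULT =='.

Compute (G \ add) ∪ pre:
  G ∩ del = {}  (empty — regression defined)
  G \ add = {at(store), key_at(k3,store)} \ {at(store)} = {key_at(k3,store)}
  ∪ pre   = {key_at(k3,store)} ∪ {at(kitchen), open(d_store_kitchen)}
          = {at(kitchen), key_at(k3,store), open(d_store_kitchen)}

== RESULT ==
["at(kitchen)", "key_at(k3,store)", "open(d_store_kitchen)"]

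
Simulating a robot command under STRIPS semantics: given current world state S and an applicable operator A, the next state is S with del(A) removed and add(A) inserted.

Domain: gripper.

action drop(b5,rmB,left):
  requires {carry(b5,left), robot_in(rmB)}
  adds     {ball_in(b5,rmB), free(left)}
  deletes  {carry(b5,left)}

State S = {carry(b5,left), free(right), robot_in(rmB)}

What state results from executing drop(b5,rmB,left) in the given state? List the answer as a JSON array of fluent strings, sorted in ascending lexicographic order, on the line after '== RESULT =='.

Progress:
  pre ⊆ S: {carry(b5,left), robot_in(rmB)} ⊆ S  — applicable
  S \ del = {free(right), robot_in(rmB)}
  ∪ add   = {ball_in(b5,rmB), free(left), free(right), robot_in(rmB)}

== RESULT ==
["ball_in(b5,rmB)", "free(left)", "free(right)", "robot_in(rmB)"]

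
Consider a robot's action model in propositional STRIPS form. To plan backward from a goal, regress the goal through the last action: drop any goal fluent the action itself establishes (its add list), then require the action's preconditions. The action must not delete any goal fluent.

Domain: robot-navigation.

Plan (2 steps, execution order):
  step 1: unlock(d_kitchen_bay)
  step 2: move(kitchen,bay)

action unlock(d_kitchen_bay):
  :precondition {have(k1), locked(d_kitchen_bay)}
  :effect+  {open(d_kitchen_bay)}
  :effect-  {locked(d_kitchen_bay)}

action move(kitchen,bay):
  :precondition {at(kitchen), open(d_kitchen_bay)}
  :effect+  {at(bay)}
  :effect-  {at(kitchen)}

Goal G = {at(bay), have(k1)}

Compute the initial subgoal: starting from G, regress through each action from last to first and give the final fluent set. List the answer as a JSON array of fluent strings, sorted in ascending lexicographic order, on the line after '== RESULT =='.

Work backward from the goal:
  through step 2 (move(kitchen,bay)): drop {at(bay)}, keep {have(k1)}, require {at(kitchen), open(d_kitchen_bay)}
    → {at(kitchen), have(k1), open(d_kitchen_bay)}
  through step 1 (unlock(d_kitchen_bay)): drop {open(d_kitchen_bay)}, keep {at(kitchen), have(k1)}, require {have(k1), locked(d_kitchen_bay)}
    → {at(kitchen), have(k1), locked(d_kitchen_bay)}

== RESULT ==
["at(kitchen)", "have(k1)", "locked(d_kitchen_bay)"]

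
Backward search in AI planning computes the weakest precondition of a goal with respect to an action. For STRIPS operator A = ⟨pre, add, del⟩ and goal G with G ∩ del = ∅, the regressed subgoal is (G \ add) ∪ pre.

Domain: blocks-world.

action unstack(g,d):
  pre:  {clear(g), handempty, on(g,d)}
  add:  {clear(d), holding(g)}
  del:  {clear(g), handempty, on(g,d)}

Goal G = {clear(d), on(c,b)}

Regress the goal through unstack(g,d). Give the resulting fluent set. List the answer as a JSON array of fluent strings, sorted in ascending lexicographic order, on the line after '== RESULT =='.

Compute (G \ add) ∪ pre:
  G ∩ del = {}  (empty — regression defined)
  G \ add = {clear(d), on(c,b)} \ {clear(d), holding(g)} = {on(c,b)}
  ∪ pre   = {on(c,b)} ∪ {clear(g), handempty, on(g,d)}
          = {clear(g), handempty, on(c,b), on(g,d)}

== RESULT ==
["clear(g)", "handempty", "on(c,b)", "on(g,d)"]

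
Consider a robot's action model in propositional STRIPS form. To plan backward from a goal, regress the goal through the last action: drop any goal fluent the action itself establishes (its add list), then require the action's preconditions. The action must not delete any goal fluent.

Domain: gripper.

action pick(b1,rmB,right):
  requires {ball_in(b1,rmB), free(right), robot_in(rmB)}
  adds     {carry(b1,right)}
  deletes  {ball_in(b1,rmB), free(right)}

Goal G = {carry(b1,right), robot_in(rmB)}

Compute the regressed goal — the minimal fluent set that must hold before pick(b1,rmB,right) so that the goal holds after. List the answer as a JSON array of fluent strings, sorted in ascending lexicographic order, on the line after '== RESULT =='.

Compute (G \ add) ∪ pre:
  G ∩ del = {}  (empty — regression defined)
  G \ add = {carry(b1,right), robot_in(rmB)} \ {carry(b1,right)} = {robot_in(rmB)}
  ∪ pre   = {robot_in(rmB)} ∪ {ball_in(b1,rmB), free(right), robot_in(rmB)}
          = {ball_in(b1,rmB), free(right), robot_in(rmB)}

== RESULT ==
["ball_in(b1,rmB)", "free(right)", "robot_in(rmB)"]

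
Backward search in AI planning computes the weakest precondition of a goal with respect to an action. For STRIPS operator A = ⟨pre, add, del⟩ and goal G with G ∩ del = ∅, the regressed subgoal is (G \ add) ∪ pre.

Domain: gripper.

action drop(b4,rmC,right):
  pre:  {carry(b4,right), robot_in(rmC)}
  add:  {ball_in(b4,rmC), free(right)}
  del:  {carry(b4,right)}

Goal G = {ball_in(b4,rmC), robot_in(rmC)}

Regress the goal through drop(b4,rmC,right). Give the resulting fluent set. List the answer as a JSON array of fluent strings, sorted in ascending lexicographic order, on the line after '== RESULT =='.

Compute (G \ add) ∪ pre:
  G ∩ del = {}  (empty — regression defined)
  G \ add = {ball_in(b4,rmC), robot_in(rmC)} \ {ball_in(b4,rmC), free(right)} = {robot_in(rmC)}
  ∪ pre   = {robot_in(rmC)} ∪ {carry(b4,right), robot_in(rmC)}
          = {carry(b4,right), robot_in(rmC)}

== RESULT ==
["carry(b4,right)", "robot_in(rmC)"]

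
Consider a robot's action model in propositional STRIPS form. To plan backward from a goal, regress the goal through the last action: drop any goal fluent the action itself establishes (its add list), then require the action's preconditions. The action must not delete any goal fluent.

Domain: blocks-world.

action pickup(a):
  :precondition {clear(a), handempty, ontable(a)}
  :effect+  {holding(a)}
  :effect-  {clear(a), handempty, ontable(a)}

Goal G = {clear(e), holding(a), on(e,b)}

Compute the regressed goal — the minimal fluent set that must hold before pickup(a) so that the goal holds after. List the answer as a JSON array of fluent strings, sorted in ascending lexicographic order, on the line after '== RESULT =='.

Compute (G \ add) ∪ pre:
  G ∩ del = {}  (empty — regression defined)
  G \ add = {clear(e), holding(a), on(e,b)} \ {holding(a)} = {clear(e), on(e,b)}
  ∪ pre   = {clear(e), on(e,b)} ∪ {clear(a), handempty, ontable(a)}
          = {clear(a), clear(e), handempty, on(e,b), ontable(a)}

== RESULT ==
["clear(a)", "clear(e)", "handempty", "on(e,b)", "ontable(a)"]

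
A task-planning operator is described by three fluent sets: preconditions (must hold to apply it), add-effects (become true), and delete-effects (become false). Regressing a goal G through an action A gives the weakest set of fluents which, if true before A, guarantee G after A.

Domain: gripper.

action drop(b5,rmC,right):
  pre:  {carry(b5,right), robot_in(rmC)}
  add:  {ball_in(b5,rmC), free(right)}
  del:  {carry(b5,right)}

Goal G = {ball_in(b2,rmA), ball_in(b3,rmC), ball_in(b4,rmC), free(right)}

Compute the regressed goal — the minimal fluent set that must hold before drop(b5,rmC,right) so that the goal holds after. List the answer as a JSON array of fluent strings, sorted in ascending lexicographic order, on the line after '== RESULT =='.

Regress:
  G ∩ del = {}  (empty — regression defined)
  G \ add = {ball_in(b2,rmA), ball_in(b3,rmC), ball_in(b4,rmC), free(right)} \ {ball_in(b5,rmC), free(right)} = {ball_in(b2,rmA), ball_in(b3,rmC), ball_in(b4,rmC)}
  ∪ pre   = {ball_in(b2,rmA), ball_in(b3,rmC), ball_in(b4,rmC)} ∪ {carry(b5,right), robot_in(rmC)}
          = {ball_in(b2,rmA), ball_in(b3,rmC), ball_in(b4,rmC), carry(b5,right), robot_in(rmC)}

== RESULT ==
["ball_in(b2,rmA)", "ball_in(b3,rmC)", "ball_in(b4,rmC)", "carry(b5,right)", "robot_in(rmC)"]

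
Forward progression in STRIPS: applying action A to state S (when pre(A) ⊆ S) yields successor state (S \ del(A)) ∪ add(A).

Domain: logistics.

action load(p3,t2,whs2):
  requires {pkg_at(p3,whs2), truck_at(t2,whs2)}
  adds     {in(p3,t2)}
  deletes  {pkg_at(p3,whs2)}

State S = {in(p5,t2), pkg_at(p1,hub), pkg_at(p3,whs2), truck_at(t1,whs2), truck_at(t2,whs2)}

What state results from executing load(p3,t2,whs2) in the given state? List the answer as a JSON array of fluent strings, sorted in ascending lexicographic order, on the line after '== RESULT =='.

Compute (S \ del) ∪ add:
  pre ⊆ S: {pkg_at(p3,whs2), truck_at(t2,whs2)} ⊆ S  — applicable
  S \ del = {in(p5,t2), pkg_at(p1,hub), truck_at(t1,whs2), truck_at(t2,whs2)}
  ∪ add   = {in(p3,t2), in(p5,t2), pkg_at(p1,hub), truck_at(t1,whs2), truck_at(t2,whs2)}

== RESULT ==
["in(p3,t2)", "in(p5,t2)", "pkg_at(p1,hub)", "truck_at(t1,whs2)", "truck_at(t2,whs2)"]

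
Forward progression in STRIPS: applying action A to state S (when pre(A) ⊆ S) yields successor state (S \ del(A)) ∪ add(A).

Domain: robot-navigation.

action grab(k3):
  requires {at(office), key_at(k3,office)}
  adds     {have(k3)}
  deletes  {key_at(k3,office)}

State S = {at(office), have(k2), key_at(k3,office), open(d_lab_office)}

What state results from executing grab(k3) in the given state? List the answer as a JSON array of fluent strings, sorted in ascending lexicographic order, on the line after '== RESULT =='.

Compute (S \ del) ∪ add:
  pre ⊆ S: {at(office), key_at(k3,office)} ⊆ S  — applicable
  S \ del = {at(office), have(k2), open(d_lab_office)}
  ∪ add   = {at(office), have(k2), have(k3), open(d_lab_office)}

== RESULT ==
["at(office)", "have(k2)", "have(k3)", "open(d_lab_office)"]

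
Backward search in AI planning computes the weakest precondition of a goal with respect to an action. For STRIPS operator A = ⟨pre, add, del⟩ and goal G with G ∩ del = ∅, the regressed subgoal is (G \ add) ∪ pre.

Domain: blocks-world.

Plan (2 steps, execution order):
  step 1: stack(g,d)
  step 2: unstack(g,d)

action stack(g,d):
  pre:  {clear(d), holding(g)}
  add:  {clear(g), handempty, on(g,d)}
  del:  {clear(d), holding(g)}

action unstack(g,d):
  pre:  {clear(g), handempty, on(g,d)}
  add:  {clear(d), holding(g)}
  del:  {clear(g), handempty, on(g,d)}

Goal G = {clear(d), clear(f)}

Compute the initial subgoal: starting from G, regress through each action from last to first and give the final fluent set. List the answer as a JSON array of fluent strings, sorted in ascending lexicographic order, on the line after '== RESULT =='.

Regress step by step:
  through step 2 (unstack(g,d)): drop {clear(d)}, keep {clear(f)}, require {clear(g), handempty, on(g,d)}
    → {clear(f), clear(g), handempty, on(g,d)}
  through step 1 (stack(g,d)): drop {clear(g), handempty, on(g,d)}, keep {clear(f)}, require {clear(d), holding(g)}
    → {clear(d), clear(f), holding(g)}

== RESULT ==
["clear(d)", "clear(f)", "holding(g)"]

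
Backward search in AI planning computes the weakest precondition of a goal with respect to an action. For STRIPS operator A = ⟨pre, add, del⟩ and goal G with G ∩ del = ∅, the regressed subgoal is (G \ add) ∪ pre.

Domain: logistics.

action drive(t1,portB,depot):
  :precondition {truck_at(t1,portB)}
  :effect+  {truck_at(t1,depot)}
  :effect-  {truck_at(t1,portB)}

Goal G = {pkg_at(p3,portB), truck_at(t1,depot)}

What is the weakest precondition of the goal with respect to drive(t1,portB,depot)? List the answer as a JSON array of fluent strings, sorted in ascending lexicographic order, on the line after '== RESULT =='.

Regress:
  G ∩ del = {}  (empty — regression defined)
  G \ add = {pkg_at(p3,portB), truck_at(t1,depot)} \ {truck_at(t1,depot)} = {pkg_at(p3,portB)}
  ∪ pre   = {pkg_at(p3,portB)} ∪ {truck_at(t1,portB)}
          = {pkg_at(p3,portB), truck_at(t1,portB)}

== RESULT ==
["pkg_at(p3,portB)", "truck_at(t1,portB)"]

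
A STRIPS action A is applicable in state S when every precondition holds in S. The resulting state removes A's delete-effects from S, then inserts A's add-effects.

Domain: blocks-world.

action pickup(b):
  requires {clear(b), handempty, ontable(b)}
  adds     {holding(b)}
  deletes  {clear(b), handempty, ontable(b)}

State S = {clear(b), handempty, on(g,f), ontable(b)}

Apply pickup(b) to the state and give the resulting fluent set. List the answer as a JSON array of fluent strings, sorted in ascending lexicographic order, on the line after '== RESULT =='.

Compute (S \ del) ∪ add:
  pre ⊆ S: {clear(b), handempty, ontable(b)} ⊆ S  — applicable
  S \ del = {on(g,f)}
  ∪ add   = {holding(b), on(g,f)}

== RESULT ==
["holding(b)", "on(g,f)"]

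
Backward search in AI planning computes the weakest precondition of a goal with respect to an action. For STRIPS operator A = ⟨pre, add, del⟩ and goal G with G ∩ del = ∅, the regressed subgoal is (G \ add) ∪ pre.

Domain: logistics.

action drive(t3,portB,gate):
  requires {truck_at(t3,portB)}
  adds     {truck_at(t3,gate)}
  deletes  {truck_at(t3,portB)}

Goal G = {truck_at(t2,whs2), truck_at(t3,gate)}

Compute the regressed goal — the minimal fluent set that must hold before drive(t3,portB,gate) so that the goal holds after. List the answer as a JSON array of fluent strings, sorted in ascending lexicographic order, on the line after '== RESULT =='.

Regress:
  G ∩ del = {}  (empty — regression defined)
  G \ add = {truck_at(t2,whs2), truck_at(t3,gate)} \ {truck_at(t3,gate)} = {truck_at(t2,whs2)}
  ∪ pre   = {truck_at(t2,whs2)} ∪ {truck_at(t3,portB)}
          = {truck_at(t2,whs2), truck_at(t3,portB)}

== RESULT ==
["truck_at(t2,whs2)", "truck_at(t3,portB)"]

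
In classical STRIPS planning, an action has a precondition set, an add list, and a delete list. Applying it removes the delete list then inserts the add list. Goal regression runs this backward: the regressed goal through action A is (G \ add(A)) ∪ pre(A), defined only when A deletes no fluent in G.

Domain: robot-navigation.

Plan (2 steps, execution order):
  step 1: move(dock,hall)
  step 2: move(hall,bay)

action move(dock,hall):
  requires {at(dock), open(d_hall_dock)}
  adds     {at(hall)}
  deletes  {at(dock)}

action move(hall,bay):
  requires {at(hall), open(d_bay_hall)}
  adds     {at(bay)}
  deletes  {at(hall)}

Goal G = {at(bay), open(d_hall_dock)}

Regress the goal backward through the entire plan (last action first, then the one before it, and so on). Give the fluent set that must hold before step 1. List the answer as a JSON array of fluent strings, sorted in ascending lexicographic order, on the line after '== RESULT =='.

Work backward from the goal:
  through step 2 (move(hall,bay)): drop {at(bay)}, keep {open(d_hall_dock)}, require {at(hall), open(d_bay_hall)}
    → {at(hall), open(d_bay_hall), open(d_hall_dock)}
  through step 1 (move(dock,hall)): drop {at(hall)}, keep {open(d_bay_hall), open(d_hall_dock)}, require {at(dock), open(d_hall_dock)}
    → {at(dock), open(d_bay_hall), open(d_hall_dock)}

== RESULT ==
["at(dock)", "open(d_bay_hall)", "open(d_hall_dock)"]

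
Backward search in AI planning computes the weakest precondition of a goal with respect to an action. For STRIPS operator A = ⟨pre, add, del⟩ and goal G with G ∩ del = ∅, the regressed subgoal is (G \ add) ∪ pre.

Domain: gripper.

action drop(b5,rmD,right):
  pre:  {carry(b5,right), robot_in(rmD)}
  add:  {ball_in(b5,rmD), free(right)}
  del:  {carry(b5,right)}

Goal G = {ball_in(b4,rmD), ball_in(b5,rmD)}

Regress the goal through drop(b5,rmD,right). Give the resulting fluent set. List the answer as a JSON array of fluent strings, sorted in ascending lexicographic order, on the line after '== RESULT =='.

Compute (G \ add) ∪ pre:
  G ∩ del = {}  (empty — regression defined)
  G \ add = {ball_in(b4,rmD), ball_in(b5,rmD)} \ {ball_in(b5,rmD), free(right)} = {ball_in(b4,rmD)}
  ∪ pre   = {ball_in(b4,rmD)} ∪ {carry(b5,right), robot_in(rmD)}
          = {ball_in(b4,rmD), carry(b5,right), robot_in(rmD)}

== RESULT ==
["ball_in(b4,rmD)", "carry(b5,right)", "robot_in(rmD)"]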